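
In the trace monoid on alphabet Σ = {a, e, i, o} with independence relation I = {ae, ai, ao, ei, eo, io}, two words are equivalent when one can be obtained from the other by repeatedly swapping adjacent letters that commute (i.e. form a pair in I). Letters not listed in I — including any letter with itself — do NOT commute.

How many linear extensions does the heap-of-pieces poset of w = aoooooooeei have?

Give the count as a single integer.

3960

drop 0:a onto floor
drop 1:o onto floor
drop 2:o onto {1:o}
drop 3:o onto {2:o}
drop 4:o onto {3:o}
drop 5:o onto {4:o}
drop 6:o onto {5:o}
drop 7:o onto {6:o}
drop 8:e onto floor
drop 9:e onto {8:e}
drop 10:i onto floor
ground layer = {0:a, 1:o, 8:e, 10:i}
drop-orders for the pieces not yet dropped (sum over which currently-grounded one goes next):
  1 to go: {0} 1  {7} 1  {9} 1  {10} 1
  2 to go: {0,7} 2  {0,9} 2  {0,10} 2  {6,7} 1  {7,9} 2  {7,10} 2  {8,9} 1  {9,10} 2
  3 to go: {0,6,7} 3  {0,7,9} 6  {0,7,10} 6  {0,8,9} 3  {0,9,10} 6  {5,6,7} 1  {6,7,9} 3  {6,7,10} 3  {7,8,9} 3  {7,9,10} 6  {8,9,10} 3
  4 to go: {0,5,6,7} 4  {0,6,7,9} 12  {0,6,7,10} 12  {0,7,8,9} 12  {0,7,9,10} 24  {0,8,9,10} 12  {4,5,6,7} 1  {5,6,7,9} 4  {5,6,7,10} 4  {6,7,8,9} 6  {6,7,9,10} 12  {7,8,9,10} 12
  5 to go: {0,4,5,6,7} 5  {0,5,6,7,9} 20  {0,5,6,7,10} 20  {0,6,7,8,9} 30  {0,6,7,9,10} 60  {0,7,8,9,10} 60  {3,4,5,6,7} 1  {4,5,6,7,9} 5  {4,5,6,7,10} 5  {5,6,7,8,9} 10  {5,6,7,9,10} 20  {6,7,8,9,10} 30
  6 to go: {0,3,4,5,6,7} 6  {0,4,5,6,7,9} 30  {0,4,5,6,7,10} 30  {0,5,6,7,8,9} 60  {0,5,6,7,9,10} 120  {0,6,7,8,9,10} 180  {2,3,4,5,6,7} 1  {3,4,5,6,7,9} 6  {3,4,5,6,7,10} 6  {4,5,6,7,8,9} 15  {4,5,6,7,9,10} 30  {5,6,7,8,9,10} 60
  7 to go: {0,2,3,4,5,6,7} 7  {0,3,4,5,6,7,9} 42  {0,3,4,5,6,7,10} 42  {0,4,5,6,7,8,9} 105  {0,4,5,6,7,9,10} 210  {0,5,6,7,8,9,10} 420  {1,2,3,4,5,6,7} 1  {2,3,4,5,6,7,9} 7  {2,3,4,5,6,7,10} 7  {3,4,5,6,7,8,9} 21  {3,4,5,6,7,9,10} 42  {4,5,6,7,8,9,10} 105
  8 to go: {0,1,2,3,4,5,6,7} 8  {0,2,3,4,5,6,7,9} 56  {0,2,3,4,5,6,7,10} 56  {0,3,4,5,6,7,8,9} 168  {0,3,4,5,6,7,9,10} 336  {0,4,5,6,7,8,9,10} 840  {1,2,3,4,5,6,7,9} 8  {1,2,3,4,5,6,7,10} 8  {2,3,4,5,6,7,8,9} 28  {2,3,4,5,6,7,9,10} 56  {3,4,5,6,7,8,9,10} 168
  9 to go: {0,1,2,3,4,5,6,7,9} 72  {0,1,2,3,4,5,6,7,10} 72  {0,2,3,4,5,6,7,8,9} 252  {0,2,3,4,5,6,7,9,10} 504  {0,3,4,5,6,7,8,9,10} 1512  {1,2,3,4,5,6,7,8,9} 36  {1,2,3,4,5,6,7,9,10} 72  {2,3,4,5,6,7,8,9,10} 252
  if 0:a drops first: 360 orders
  if 1:o drops first: 2520 orders
  if 8:e drops first: 720 orders
  if 10:i drops first: 360 orders
heap linearizations: 3960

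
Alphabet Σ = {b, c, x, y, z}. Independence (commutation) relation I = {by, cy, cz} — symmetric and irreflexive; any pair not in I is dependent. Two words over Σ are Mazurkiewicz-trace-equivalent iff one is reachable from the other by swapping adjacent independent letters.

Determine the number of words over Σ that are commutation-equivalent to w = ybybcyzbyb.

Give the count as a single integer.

#0=y has no predecessor
#1=b has no predecessor
#2=y depends on [0:y]
#3=b depends on [1:b]
#4=c depends on [3:b]
#5=y depends on [2:y]
#6=z depends on [3:b, 5:y]
#7=b depends on [4:c, 6:z]
#8=y depends on [6:z]
#9=b depends on [7:b]
sources: [0:y, 1:b]
N(rest) = Σ N(rest − s) over sources s of rest; N(one piece) = 1:
  size 1 → [8]=1  [9]=1
  size 2 → [7,9]=1  [8,9]=2
  size 3 → [4,7,9]=1  [7,8,9]=3
  size 4 → [4,7,8,9]=4  [6,7,8,9]=3
  size 5 → [4,6,7,8,9]=7  [5,6,7,8,9]=3
  size 6 → [2,5,6,7,8,9]=3  [3,4,6,7,8,9]=7  [4,5,6,7,8,9]=10
  size 7 → [0,2,5,6,7,8,9]=3  [1,3,4,6,7,8,9]=7  [2,4,5,6,7,8,9]=13  [3,4,5,6,7,8,9]=17
  size 8 → [0,2,4,5,6,7,8,9]=16  [1,3,4,5,6,7,8,9]=24  [2,3,4,5,6,7,8,9]=30
  first=0(y) contributes 54
  first=1(b) contributes 46
|[w]| = 100

100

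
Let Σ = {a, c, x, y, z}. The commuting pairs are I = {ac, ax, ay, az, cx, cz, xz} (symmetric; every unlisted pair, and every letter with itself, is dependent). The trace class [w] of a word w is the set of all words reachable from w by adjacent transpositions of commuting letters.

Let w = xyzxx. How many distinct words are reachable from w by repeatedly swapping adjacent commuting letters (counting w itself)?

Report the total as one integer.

3

#0=x has no predecessor
#1=y depends on [0:x]
#2=z depends on [1:y]
#3=x depends on [1:y]
#4=x depends on [3:x]
sources: [0:x]
N(rest) = Σ N(rest − s) over sources s of rest; N(one piece) = 1:
  size 1 → [2]=1  [4]=1
  size 2 → [2,4]=2  [3,4]=1
  size 3 → [2,3,4]=3
  first=0(x) contributes 3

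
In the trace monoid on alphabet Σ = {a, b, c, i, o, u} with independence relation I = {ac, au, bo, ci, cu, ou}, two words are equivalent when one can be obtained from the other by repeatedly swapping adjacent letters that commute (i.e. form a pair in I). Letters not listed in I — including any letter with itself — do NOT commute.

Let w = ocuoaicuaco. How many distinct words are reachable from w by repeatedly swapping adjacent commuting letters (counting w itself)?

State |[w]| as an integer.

0(o) covers ∅
1(c) covers 0:o
2(u) covers ∅
3(o) covers 1:c
4(a) covers 3:o
5(i) covers 2:u, 4:a
6(c) covers 3:o
7(u) covers 5:i
8(a) covers 5:i
9(c) covers 6:c
10(o) covers 8:a, 9:c
floor of heap: 0:o, 2:u
completions by unplaced set U, small U first (add the entries for U minus each lowest piece of U):
  |U|=1: {7}:1  {10}:1
  |U|=2: {7,10}:2  {8,10}:1  {9,10}:1
  |U|=3: {6,9,10}:1  {7,8,10}:3  {7,9,10}:3  {8,9,10}:2
  |U|=4: {5,7,8,10}:3  {6,7,9,10}:4  {6,8,9,10}:3  {7,8,9,10}:8
  |U|=5: {2,5,7,8,10}:3  {4,5,7,8,10}:3  {5,7,8,9,10}:11  {6,7,8,9,10}:15
  |U|=6: {2,4,5,7,8,10}:6  {2,5,7,8,9,10}:14  {4,5,7,8,9,10}:14  {5,6,7,8,9,10}:26
  |U|=7: {2,4,5,7,8,9,10}:34  {2,5,6,7,8,9,10}:40  {4,5,6,7,8,9,10}:40
  |U|=8: {2,4,5,6,7,8,9,10}:114  {3,4,5,6,7,8,9,10}:40
  |U|=9: {1,3,4,5,6,7,8,9,10}:40  {2,3,4,5,6,7,8,9,10}:154
  start at 0(o): 194
  start at 2(u): 40
sum over floor = 234

234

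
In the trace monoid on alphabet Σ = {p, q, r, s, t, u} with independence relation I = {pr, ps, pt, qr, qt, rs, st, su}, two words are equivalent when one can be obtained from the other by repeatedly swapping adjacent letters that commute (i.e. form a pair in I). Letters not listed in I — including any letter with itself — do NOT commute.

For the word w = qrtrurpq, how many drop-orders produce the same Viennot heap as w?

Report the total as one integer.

12

piece 0:q — minimal
piece 1:r — minimal
piece 2:t rests on {1:r}
piece 3:r rests on {2:t}
piece 4:u rests on {0:q, 3:r}
piece 5:r rests on {4:u}
piece 6:p rests on {4:u}
piece 7:q rests on {6:p}
minimal pieces: {0:q, 1:r}
ways to finish when only these pieces remain (= sum over removing one remaining piece with nothing left below it):
  1 left: {5}→1  {7}→1
  2 left: {5,7}→2  {6,7}→1
  3 left: {5,6,7}→3
  4 left: {4,5,6,7}→3
  5 left: {0,4,5,6,7}→3  {3,4,5,6,7}→3
  6 left: {0,3,4,5,6,7}→6  {2,3,4,5,6,7}→3
  placing 0:q first → 3 extensions
  placing 1:r first → 9 extensions
total linear extensions = 12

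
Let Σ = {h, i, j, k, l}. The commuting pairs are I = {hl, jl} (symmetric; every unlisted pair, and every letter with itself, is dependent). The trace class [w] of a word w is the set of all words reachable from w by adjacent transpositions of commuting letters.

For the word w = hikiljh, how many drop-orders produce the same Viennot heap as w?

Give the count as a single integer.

drop 0:h onto floor
drop 1:i onto {0:h}
drop 2:k onto {1:i}
drop 3:i onto {2:k}
drop 4:l onto {3:i}
drop 5:j onto {3:i}
drop 6:h onto {5:j}
ground layer = {0:h}
drop-orders for the pieces not yet dropped (sum over which currently-grounded one goes next):
  1 to go: {4} 1  {6} 1
  2 to go: {4,6} 2  {5,6} 1
  3 to go: {4,5,6} 3
  4 to go: {3,4,5,6} 3
  5 to go: {2,3,4,5,6} 3
  if 0:h drops first: 3 orders

3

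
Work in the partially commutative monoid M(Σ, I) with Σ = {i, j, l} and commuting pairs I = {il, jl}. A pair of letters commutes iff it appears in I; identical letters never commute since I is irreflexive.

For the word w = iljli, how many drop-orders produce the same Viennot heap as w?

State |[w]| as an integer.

10

0(i) covers ∅
1(l) covers ∅
2(j) covers 0:i
3(l) covers 1:l
4(i) covers 2:j
floor of heap: 0:i, 1:l
completions by unplaced set U, small U first (add the entries for U minus each lowest piece of U):
  |U|=1: {3}:1  {4}:1
  |U|=2: {1,3}:1  {2,4}:1  {3,4}:2
  |U|=3: {0,2,4}:1  {1,3,4}:3  {2,3,4}:3
  start at 0(i): 6
  start at 1(l): 4
sum over floor = 10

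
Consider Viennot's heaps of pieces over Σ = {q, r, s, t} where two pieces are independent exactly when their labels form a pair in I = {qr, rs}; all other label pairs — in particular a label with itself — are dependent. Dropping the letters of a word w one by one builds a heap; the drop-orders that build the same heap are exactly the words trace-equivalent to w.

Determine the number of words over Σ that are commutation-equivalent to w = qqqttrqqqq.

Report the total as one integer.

piece 0:q — minimal
piece 1:q rests on {0:q}
piece 2:q rests on {1:q}
piece 3:t rests on {2:q}
piece 4:t rests on {3:t}
piece 5:r rests on {4:t}
piece 6:q rests on {4:t}
piece 7:q rests on {6:q}
piece 8:q rests on {7:q}
piece 9:q rests on {8:q}
minimal pieces: {0:q}
ways to finish when only these pieces remain (= sum over removing one remaining piece with nothing left below it):
  1 left: {5}→1  {9}→1
  2 left: {5,9}→2  {8,9}→1
  3 left: {5,8,9}→3  {7,8,9}→1
  4 left: {5,7,8,9}→4  {6,7,8,9}→1
  5 left: {5,6,7,8,9}→5
  6 left: {4,5,6,7,8,9}→5
  7 left: {3,4,5,6,7,8,9}→5
  8 left: {2,3,4,5,6,7,8,9}→5
  placing 0:q first → 5 extensions

5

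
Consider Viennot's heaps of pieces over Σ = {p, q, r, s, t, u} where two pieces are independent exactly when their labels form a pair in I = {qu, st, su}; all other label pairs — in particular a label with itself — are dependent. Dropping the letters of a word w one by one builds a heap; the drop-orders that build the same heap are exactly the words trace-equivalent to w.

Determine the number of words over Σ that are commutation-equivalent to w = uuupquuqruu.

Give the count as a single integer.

piece 0:u — minimal
piece 1:u rests on {0:u}
piece 2:u rests on {1:u}
piece 3:p rests on {2:u}
piece 4:q rests on {3:p}
piece 5:u rests on {3:p}
piece 6:u rests on {5:u}
piece 7:q rests on {4:q}
piece 8:r rests on {6:u, 7:q}
piece 9:u rests on {8:r}
piece 10:u rests on {9:u}
minimal pieces: {0:u}
ways to finish when only these pieces remain (= sum over removing one remaining piece with nothing left below it):
  1 left: {10}→1
  2 left: {9,10}→1
  3 left: {8,9,10}→1
  4 left: {6,8,9,10}→1  {7,8,9,10}→1
  5 left: {4,7,8,9,10}→1  {5,6,8,9,10}→1  {6,7,8,9,10}→2
  6 left: {4,6,7,8,9,10}→3  {5,6,7,8,9,10}→3
  7 left: {4,5,6,7,8,9,10}→6
  8 left: {3,4,5,6,7,8,9,10}→6
  9 left: {2,3,4,5,6,7,8,9,10}→6
  placing 0:u first → 6 extensions

6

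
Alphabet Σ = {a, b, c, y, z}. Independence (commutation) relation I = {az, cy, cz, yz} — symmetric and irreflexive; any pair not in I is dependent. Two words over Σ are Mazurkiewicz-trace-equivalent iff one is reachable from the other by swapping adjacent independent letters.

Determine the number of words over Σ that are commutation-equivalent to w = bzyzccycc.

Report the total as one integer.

0(b) covers ∅
1(z) covers 0:b
2(y) covers 0:b
3(z) covers 1:z
4(c) covers 0:b
5(c) covers 4:c
6(y) covers 2:y
7(c) covers 5:c
8(c) covers 7:c
floor of heap: 0:b
completions by unplaced set U, small U first (add the entries for U minus each lowest piece of U):
  |U|=1: {3}:1  {6}:1  {8}:1
  |U|=2: {1,3}:1  {2,6}:1  {3,6}:2  {3,8}:2  {6,8}:2  {7,8}:1
  |U|=3: {1,3,6}:3  {1,3,8}:3  {2,3,6}:3  {2,6,8}:3  {3,6,8}:6  {3,7,8}:3  {5,7,8}:1  {6,7,8}:3
  |U|=4: {1,2,3,6}:6  {1,3,6,8}:12  {1,3,7,8}:6  {2,3,6,8}:12  {2,6,7,8}:6  {3,5,7,8}:4  {3,6,7,8}:12  {4,5,7,8}:1  {5,6,7,8}:4
  |U|=5: {1,2,3,6,8}:30  {1,3,5,7,8}:10  {1,3,6,7,8}:30  {2,3,6,7,8}:30  {2,5,6,7,8}:10  {3,4,5,7,8}:5  {3,5,6,7,8}:20  {4,5,6,7,8}:5
  |U|=6: {1,2,3,6,7,8}:90  {1,3,4,5,7,8}:15  {1,3,5,6,7,8}:60  {2,3,5,6,7,8}:60  {2,4,5,6,7,8}:15  {3,4,5,6,7,8}:30
  |U|=7: {1,2,3,5,6,7,8}:210  {1,3,4,5,6,7,8}:105  {2,3,4,5,6,7,8}:105
  start at 0(b): 420

420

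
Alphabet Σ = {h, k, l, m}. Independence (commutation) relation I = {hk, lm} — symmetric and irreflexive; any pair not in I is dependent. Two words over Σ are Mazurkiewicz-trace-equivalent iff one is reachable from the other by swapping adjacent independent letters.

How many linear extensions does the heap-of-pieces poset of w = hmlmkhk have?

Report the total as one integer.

piece 0:h — minimal
piece 1:m rests on {0:h}
piece 2:l rests on {0:h}
piece 3:m rests on {1:m}
piece 4:k rests on {2:l, 3:m}
piece 5:h rests on {2:l, 3:m}
piece 6:k rests on {4:k}
minimal pieces: {0:h}
ways to finish when only these pieces remain (= sum over removing one remaining piece with nothing left below it):
  1 left: {5}→1  {6}→1
  2 left: {4,6}→1  {5,6}→2
  3 left: {4,5,6}→3
  4 left: {2,4,5,6}→3  {3,4,5,6}→3
  5 left: {1,3,4,5,6}→3  {2,3,4,5,6}→6
  placing 0:h first → 9 extensions

9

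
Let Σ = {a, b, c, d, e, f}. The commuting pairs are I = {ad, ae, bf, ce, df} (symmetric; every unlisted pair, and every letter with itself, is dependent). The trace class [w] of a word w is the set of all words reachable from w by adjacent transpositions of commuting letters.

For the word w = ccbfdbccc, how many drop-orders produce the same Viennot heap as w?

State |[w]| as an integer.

piece 0:c — minimal
piece 1:c rests on {0:c}
piece 2:b rests on {1:c}
piece 3:f rests on {1:c}
piece 4:d rests on {2:b}
piece 5:b rests on {4:d}
piece 6:c rests on {3:f, 5:b}
piece 7:c rests on {6:c}
piece 8:c rests on {7:c}
minimal pieces: {0:c}
ways to finish when only these pieces remain (= sum over removing one remaining piece with nothing left below it):
  1 left: {8}→1
  2 left: {7,8}→1
  3 left: {6,7,8}→1
  4 left: {3,6,7,8}→1  {5,6,7,8}→1
  5 left: {3,5,6,7,8}→2  {4,5,6,7,8}→1
  6 left: {2,4,5,6,7,8}→1  {3,4,5,6,7,8}→3
  7 left: {2,3,4,5,6,7,8}→4
  placing 0:c first → 4 extensions

4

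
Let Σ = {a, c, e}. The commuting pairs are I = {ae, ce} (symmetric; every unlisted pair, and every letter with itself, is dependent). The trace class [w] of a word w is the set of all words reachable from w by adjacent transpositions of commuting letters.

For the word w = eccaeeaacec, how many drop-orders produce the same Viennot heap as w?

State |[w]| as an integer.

330

0(e) covers ∅
1(c) covers ∅
2(c) covers 1:c
3(a) covers 2:c
4(e) covers 0:e
5(e) covers 4:e
6(a) covers 3:a
7(a) covers 6:a
8(c) covers 7:a
9(e) covers 5:e
10(c) covers 8:c
floor of heap: 0:e, 1:c
completions by unplaced set U, small U first (add the entries for U minus each lowest piece of U):
  |U|=1: {9}:1  {10}:1
  |U|=2: {5,9}:1  {8,10}:1  {9,10}:2
  |U|=3: {4,5,9}:1  {5,9,10}:3  {7,8,10}:1  {8,9,10}:3
  |U|=4: {0,4,5,9}:1  {4,5,9,10}:4  {5,8,9,10}:6  {6,7,8,10}:1  {7,8,9,10}:4
  |U|=5: {0,4,5,9,10}:5  {3,6,7,8,10}:1  {4,5,8,9,10}:10  {5,7,8,9,10}:10  {6,7,8,9,10}:5
  |U|=6: {0,4,5,8,9,10}:15  {2,3,6,7,8,10}:1  {3,6,7,8,9,10}:6  {4,5,7,8,9,10}:20  {5,6,7,8,9,10}:15
  |U|=7: {0,4,5,7,8,9,10}:35  {1,2,3,6,7,8,10}:1  {2,3,6,7,8,9,10}:7  {3,5,6,7,8,9,10}:21  {4,5,6,7,8,9,10}:35
  |U|=8: {0,4,5,6,7,8,9,10}:70  {1,2,3,6,7,8,9,10}:8  {2,3,5,6,7,8,9,10}:28  {3,4,5,6,7,8,9,10}:56
  |U|=9: {0,3,4,5,6,7,8,9,10}:126  {1,2,3,5,6,7,8,9,10}:36  {2,3,4,5,6,7,8,9,10}:84
  start at 0(e): 120
  start at 1(c): 210
sum over floor = 330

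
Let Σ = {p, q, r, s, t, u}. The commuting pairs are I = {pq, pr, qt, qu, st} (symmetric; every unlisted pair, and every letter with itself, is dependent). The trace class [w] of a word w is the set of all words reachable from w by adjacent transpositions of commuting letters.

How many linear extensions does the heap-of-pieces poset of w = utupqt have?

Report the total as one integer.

6

piece 0:u — minimal
piece 1:t rests on {0:u}
piece 2:u rests on {1:t}
piece 3:p rests on {2:u}
piece 4:q — minimal
piece 5:t rests on {3:p}
minimal pieces: {0:u, 4:q}
ways to finish when only these pieces remain (= sum over removing one remaining piece with nothing left below it):
  1 left: {4}→1  {5}→1
  2 left: {3,5}→1  {4,5}→2
  3 left: {2,3,5}→1  {3,4,5}→3
  4 left: {1,2,3,5}→1  {2,3,4,5}→4
  placing 0:u first → 5 extensions
  placing 4:q first → 1 extensions
total linear extensions = 6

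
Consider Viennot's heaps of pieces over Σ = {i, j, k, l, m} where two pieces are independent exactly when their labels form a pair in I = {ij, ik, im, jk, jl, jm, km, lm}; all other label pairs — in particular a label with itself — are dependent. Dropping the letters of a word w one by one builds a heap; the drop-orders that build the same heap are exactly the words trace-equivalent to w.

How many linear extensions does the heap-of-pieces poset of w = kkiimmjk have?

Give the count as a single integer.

1680

#0=k has no predecessor
#1=k depends on [0:k]
#2=i has no predecessor
#3=i depends on [2:i]
#4=m has no predecessor
#5=m depends on [4:m]
#6=j has no predecessor
#7=k depends on [1:k]
sources: [0:k, 2:i, 4:m, 6:j]
N(rest) = Σ N(rest − s) over sources s of rest; N(one piece) = 1:
  size 1 → [3]=1  [5]=1  [6]=1  [7]=1
  size 2 → [1,7]=1  [2,3]=1  [3,5]=2  [3,6]=2  [3,7]=2  [4,5]=1  [5,6]=2  [5,7]=2  [6,7]=2
  size 3 → [0,1,7]=1  [1,3,7]=3  [1,5,7]=3  [1,6,7]=3  [2,3,5]=3  [2,3,6]=3  [2,3,7]=3  [3,4,5]=3  [3,5,6]=6  [3,5,7]=6  [3,6,7]=6  [4,5,6]=3  [4,5,7]=3  [5,6,7]=6
  size 4 → [0,1,3,7]=4  [0,1,5,7]=4  [0,1,6,7]=4  [1,2,3,7]=6  [1,3,5,7]=12  [1,3,6,7]=12  [1,4,5,7]=6  [1,5,6,7]=12  [2,3,4,5]=6  [2,3,5,6]=12  [2,3,5,7]=12  [2,3,6,7]=12  [3,4,5,6]=12  [3,4,5,7]=12  [3,5,6,7]=24  [4,5,6,7]=12
  size 5 → [0,1,2,3,7]=10  [0,1,3,5,7]=20  [0,1,3,6,7]=20  [0,1,4,5,7]=10  [0,1,5,6,7]=20  [1,2,3,5,7]=30  [1,2,3,6,7]=30  [1,3,4,5,7]=30  [1,3,5,6,7]=60  [1,4,5,6,7]=30  [2,3,4,5,6]=30  [2,3,4,5,7]=30  [2,3,5,6,7]=60  [3,4,5,6,7]=60
  size 6 → [0,1,2,3,5,7]=60  [0,1,2,3,6,7]=60  [0,1,3,4,5,7]=60  [0,1,3,5,6,7]=120  [0,1,4,5,6,7]=60  [1,2,3,4,5,7]=90  [1,2,3,5,6,7]=180  [1,3,4,5,6,7]=180  [2,3,4,5,6,7]=180
  first=0(k) contributes 630
  first=2(i) contributes 420
  first=4(m) contributes 420
  first=6(j) contributes 210
|[w]| = 1680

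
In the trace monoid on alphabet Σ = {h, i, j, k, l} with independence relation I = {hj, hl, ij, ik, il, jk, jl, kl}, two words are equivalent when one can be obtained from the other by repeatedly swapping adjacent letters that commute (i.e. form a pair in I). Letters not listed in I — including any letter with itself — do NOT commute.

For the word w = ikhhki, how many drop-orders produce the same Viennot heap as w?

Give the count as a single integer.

4

0(i) covers ∅
1(k) covers ∅
2(h) covers 0:i, 1:k
3(h) covers 2:h
4(k) covers 3:h
5(i) covers 3:h
floor of heap: 0:i, 1:k
completions by unplaced set U, small U first (add the entries for U minus each lowest piece of U):
  |U|=1: {4}:1  {5}:1
  |U|=2: {4,5}:2
  |U|=3: {3,4,5}:2
  |U|=4: {2,3,4,5}:2
  start at 0(i): 2
  start at 1(k): 2
sum over floor = 4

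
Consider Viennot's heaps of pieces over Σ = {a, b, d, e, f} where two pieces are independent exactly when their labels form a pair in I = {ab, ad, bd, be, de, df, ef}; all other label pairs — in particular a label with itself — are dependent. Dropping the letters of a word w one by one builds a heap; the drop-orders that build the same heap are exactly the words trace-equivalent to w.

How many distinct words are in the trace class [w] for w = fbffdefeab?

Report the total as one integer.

piece 0:f — minimal
piece 1:b rests on {0:f}
piece 2:f rests on {1:b}
piece 3:f rests on {2:f}
piece 4:d — minimal
piece 5:e — minimal
piece 6:f rests on {3:f}
piece 7:e rests on {5:e}
piece 8:a rests on {6:f, 7:e}
piece 9:b rests on {6:f}
minimal pieces: {0:f, 4:d, 5:e}
ways to finish when only these pieces remain (= sum over removing one remaining piece with nothing left below it):
  1 left: {4}→1  {8}→1  {9}→1
  2 left: {4,8}→2  {4,9}→2  {7,8}→1  {8,9}→2
  3 left: {4,7,8}→3  {4,8,9}→6  {5,7,8}→1  {6,8,9}→2  {7,8,9}→3
  4 left: {3,6,8,9}→2  {4,5,7,8}→4  {4,6,8,9}→8  {4,7,8,9}→12  {5,7,8,9}→4  {6,7,8,9}→5
  5 left: {2,3,6,8,9}→2  {3,4,6,8,9}→10  {3,6,7,8,9}→7  {4,5,7,8,9}→20  {4,6,7,8,9}→25  {5,6,7,8,9}→9
  6 left: {1,2,3,6,8,9}→2  {2,3,4,6,8,9}→12  {2,3,6,7,8,9}→9  {3,4,6,7,8,9}→42  {3,5,6,7,8,9}→16  {4,5,6,7,8,9}→54
  7 left: {0,1,2,3,6,8,9}→2  {1,2,3,4,6,8,9}→14  {1,2,3,6,7,8,9}→11  {2,3,4,6,7,8,9}→63  {2,3,5,6,7,8,9}→25  {3,4,5,6,7,8,9}→112
  8 left: {0,1,2,3,4,6,8,9}→16  {0,1,2,3,6,7,8,9}→13  {1,2,3,4,6,7,8,9}→88  {1,2,3,5,6,7,8,9}→36  {2,3,4,5,6,7,8,9}→200
  placing 0:f first → 324 extensions
  placing 4:d first → 49 extensions
  placing 5:e first → 117 extensions
total linear extensions = 490

490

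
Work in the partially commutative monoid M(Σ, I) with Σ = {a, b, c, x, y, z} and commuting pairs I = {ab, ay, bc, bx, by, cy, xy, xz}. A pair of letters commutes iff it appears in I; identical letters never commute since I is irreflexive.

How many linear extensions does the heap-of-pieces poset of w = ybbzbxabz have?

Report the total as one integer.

54

drop 0:y onto floor
drop 1:b onto floor
drop 2:b onto {1:b}
drop 3:z onto {0:y, 2:b}
drop 4:b onto {3:z}
drop 5:x onto floor
drop 6:a onto {3:z, 5:x}
drop 7:b onto {4:b}
drop 8:z onto {6:a, 7:b}
ground layer = {0:y, 1:b, 5:x}
drop-orders for the pieces not yet dropped (sum over which currently-grounded one goes next):
  1 to go: {8} 1
  2 to go: {6,8} 1  {7,8} 1
  3 to go: {4,7,8} 1  {5,6,8} 1  {6,7,8} 2
  4 to go: {4,6,7,8} 3  {5,6,7,8} 3
  5 to go: {3,4,6,7,8} 3  {4,5,6,7,8} 6
  6 to go: {0,3,4,6,7,8} 3  {2,3,4,6,7,8} 3  {3,4,5,6,7,8} 9
  7 to go: {0,2,3,4,6,7,8} 6  {0,3,4,5,6,7,8} 12  {1,2,3,4,6,7,8} 3  {2,3,4,5,6,7,8} 12
  if 0:y drops first: 15 orders
  if 1:b drops first: 30 orders
  if 5:x drops first: 9 orders
heap linearizations: 54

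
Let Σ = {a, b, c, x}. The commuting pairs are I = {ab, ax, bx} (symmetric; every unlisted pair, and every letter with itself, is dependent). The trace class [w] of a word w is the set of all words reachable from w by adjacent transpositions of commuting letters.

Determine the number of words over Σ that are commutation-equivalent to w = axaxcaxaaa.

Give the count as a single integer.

drop 0:a onto floor
drop 1:x onto floor
drop 2:a onto {0:a}
drop 3:x onto {1:x}
drop 4:c onto {2:a, 3:x}
drop 5:a onto {4:c}
drop 6:x onto {4:c}
drop 7:a onto {5:a}
drop 8:a onto {7:a}
drop 9:a onto {8:a}
ground layer = {0:a, 1:x}
drop-orders for the pieces not yet dropped (sum over which currently-grounded one goes next):
  1 to go: {6} 1  {9} 1
  2 to go: {6,9} 2  {8,9} 1
  3 to go: {6,8,9} 3  {7,8,9} 1
  4 to go: {5,7,8,9} 1  {6,7,8,9} 4
  5 to go: {5,6,7,8,9} 5
  6 to go: {4,5,6,7,8,9} 5
  7 to go: {2,4,5,6,7,8,9} 5  {3,4,5,6,7,8,9} 5
  8 to go: {0,2,4,5,6,7,8,9} 5  {1,3,4,5,6,7,8,9} 5  {2,3,4,5,6,7,8,9} 10
  if 0:a drops first: 15 orders
  if 1:x drops first: 15 orders
heap linearizations: 30

30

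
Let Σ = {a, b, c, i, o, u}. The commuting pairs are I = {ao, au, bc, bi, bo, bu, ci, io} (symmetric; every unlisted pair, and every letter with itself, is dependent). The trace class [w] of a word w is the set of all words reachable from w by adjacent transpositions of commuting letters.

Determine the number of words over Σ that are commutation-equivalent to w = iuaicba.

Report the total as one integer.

#0=i has no predecessor
#1=u depends on [0:i]
#2=a depends on [0:i]
#3=i depends on [1:u, 2:a]
#4=c depends on [1:u, 2:a]
#5=b depends on [2:a]
#6=a depends on [3:i, 4:c, 5:b]
sources: [0:i]
N(rest) = Σ N(rest − s) over sources s of rest; N(one piece) = 1:
  size 1 → [6]=1
  size 2 → [3,6]=1  [4,6]=1  [5,6]=1
  size 3 → [3,4,6]=2  [3,5,6]=2  [4,5,6]=2
  size 4 → [1,3,4,6]=2  [3,4,5,6]=6
  size 5 → [1,3,4,5,6]=8  [2,3,4,5,6]=6
  first=0(i) contributes 14

14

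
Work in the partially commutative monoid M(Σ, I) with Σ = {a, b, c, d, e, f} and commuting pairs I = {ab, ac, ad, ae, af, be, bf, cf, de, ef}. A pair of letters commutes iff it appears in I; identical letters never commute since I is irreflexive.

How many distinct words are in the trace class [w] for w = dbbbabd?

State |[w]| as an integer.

drop 0:d onto floor
drop 1:b onto {0:d}
drop 2:b onto {1:b}
drop 3:b onto {2:b}
drop 4:a onto floor
drop 5:b onto {3:b}
drop 6:d onto {5:b}
ground layer = {0:d, 4:a}
drop-orders for the pieces not yet dropped (sum over which currently-grounded one goes next):
  1 to go: {4} 1  {6} 1
  2 to go: {4,6} 2  {5,6} 1
  3 to go: {3,5,6} 1  {4,5,6} 3
  4 to go: {2,3,5,6} 1  {3,4,5,6} 4
  5 to go: {1,2,3,5,6} 1  {2,3,4,5,6} 5
  if 0:d drops first: 6 orders
  if 4:a drops first: 1 orders
heap linearizations: 7

7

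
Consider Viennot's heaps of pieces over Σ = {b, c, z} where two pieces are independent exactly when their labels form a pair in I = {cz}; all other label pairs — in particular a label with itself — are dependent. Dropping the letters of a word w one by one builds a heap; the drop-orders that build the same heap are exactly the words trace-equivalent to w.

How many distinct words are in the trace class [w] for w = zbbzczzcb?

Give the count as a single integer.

piece 0:z — minimal
piece 1:b rests on {0:z}
piece 2:b rests on {1:b}
piece 3:z rests on {2:b}
piece 4:c rests on {2:b}
piece 5:z rests on {3:z}
piece 6:z rests on {5:z}
piece 7:c rests on {4:c}
piece 8:b rests on {6:z, 7:c}
minimal pieces: {0:z}
ways to finish when only these pieces remain (= sum over removing one remaining piece with nothing left below it):
  1 left: {8}→1
  2 left: {6,8}→1  {7,8}→1
  3 left: {4,7,8}→1  {5,6,8}→1  {6,7,8}→2
  4 left: {3,5,6,8}→1  {4,6,7,8}→3  {5,6,7,8}→3
  5 left: {3,5,6,7,8}→4  {4,5,6,7,8}→6
  6 left: {3,4,5,6,7,8}→10
  7 left: {2,3,4,5,6,7,8}→10
  placing 0:z first → 10 extensions

10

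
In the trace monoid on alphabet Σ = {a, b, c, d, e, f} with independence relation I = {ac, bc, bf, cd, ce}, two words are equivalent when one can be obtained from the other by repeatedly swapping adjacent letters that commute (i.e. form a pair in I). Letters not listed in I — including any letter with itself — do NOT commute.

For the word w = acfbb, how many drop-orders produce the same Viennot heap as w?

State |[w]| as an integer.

9

#0=a has no predecessor
#1=c has no predecessor
#2=f depends on [0:a, 1:c]
#3=b depends on [0:a]
#4=b depends on [3:b]
sources: [0:a, 1:c]
N(rest) = Σ N(rest − s) over sources s of rest; N(one piece) = 1:
  size 1 → [2]=1  [4]=1
  size 2 → [1,2]=1  [2,4]=2  [3,4]=1
  size 3 → [1,2,4]=3  [2,3,4]=3
  first=0(a) contributes 6
  first=1(c) contributes 3
|[w]| = 9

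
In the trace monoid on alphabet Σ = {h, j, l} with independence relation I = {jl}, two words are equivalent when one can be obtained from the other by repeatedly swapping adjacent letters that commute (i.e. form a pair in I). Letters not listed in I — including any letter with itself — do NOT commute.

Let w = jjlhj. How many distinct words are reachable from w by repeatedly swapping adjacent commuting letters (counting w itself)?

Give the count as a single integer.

3

piece 0:j — minimal
piece 1:j rests on {0:j}
piece 2:l — minimal
piece 3:h rests on {1:j, 2:l}
piece 4:j rests on {3:h}
minimal pieces: {0:j, 2:l}
ways to finish when only these pieces remain (= sum over removing one remaining piece with nothing left below it):
  1 left: {4}→1
  2 left: {3,4}→1
  3 left: {1,3,4}→1  {2,3,4}→1
  placing 0:j first → 2 extensions
  placing 2:l first → 1 extensions
total linear extensions = 3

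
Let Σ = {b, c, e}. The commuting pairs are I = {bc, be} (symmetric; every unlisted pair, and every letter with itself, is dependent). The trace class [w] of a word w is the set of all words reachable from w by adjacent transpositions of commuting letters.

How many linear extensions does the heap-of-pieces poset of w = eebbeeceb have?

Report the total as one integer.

#0=e has no predecessor
#1=e depends on [0:e]
#2=b has no predecessor
#3=b depends on [2:b]
#4=e depends on [1:e]
#5=e depends on [4:e]
#6=c depends on [5:e]
#7=e depends on [6:c]
#8=b depends on [3:b]
sources: [0:e, 2:b]
N(rest) = Σ N(rest − s) over sources s of rest; N(one piece) = 1:
  size 1 → [7]=1  [8]=1
  size 2 → [3,8]=1  [6,7]=1  [7,8]=2
  size 3 → [2,3,8]=1  [3,7,8]=3  [5,6,7]=1  [6,7,8]=3
  size 4 → [2,3,7,8]=4  [3,6,7,8]=6  [4,5,6,7]=1  [5,6,7,8]=4
  size 5 → [1,4,5,6,7]=1  [2,3,6,7,8]=10  [3,5,6,7,8]=10  [4,5,6,7,8]=5
  size 6 → [0,1,4,5,6,7]=1  [1,4,5,6,7,8]=6  [2,3,5,6,7,8]=20  [3,4,5,6,7,8]=15
  size 7 → [0,1,4,5,6,7,8]=7  [1,3,4,5,6,7,8]=21  [2,3,4,5,6,7,8]=35
  first=0(e) contributes 56
  first=2(b) contributes 28
|[w]| = 84

84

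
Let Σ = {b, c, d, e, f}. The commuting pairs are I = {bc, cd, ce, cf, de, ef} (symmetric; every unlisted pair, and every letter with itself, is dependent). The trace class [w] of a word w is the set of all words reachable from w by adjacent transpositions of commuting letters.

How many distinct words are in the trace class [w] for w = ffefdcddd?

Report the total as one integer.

72

0(f) covers ∅
1(f) covers 0:f
2(e) covers ∅
3(f) covers 1:f
4(d) covers 3:f
5(c) covers ∅
6(d) covers 4:d
7(d) covers 6:d
8(d) covers 7:d
floor of heap: 0:f, 2:e, 5:c
completions by unplaced set U, small U first (add the entries for U minus each lowest piece of U):
  |U|=1: {2}:1  {5}:1  {8}:1
  |U|=2: {2,5}:2  {2,8}:2  {5,8}:2  {7,8}:1
  |U|=3: {2,5,8}:6  {2,7,8}:3  {5,7,8}:3  {6,7,8}:1
  |U|=4: {2,5,7,8}:12  {2,6,7,8}:4  {4,6,7,8}:1  {5,6,7,8}:4
  |U|=5: {2,4,6,7,8}:5  {2,5,6,7,8}:20  {3,4,6,7,8}:1  {4,5,6,7,8}:5
  |U|=6: {1,3,4,6,7,8}:1  {2,3,4,6,7,8}:6  {2,4,5,6,7,8}:30  {3,4,5,6,7,8}:6
  |U|=7: {0,1,3,4,6,7,8}:1  {1,2,3,4,6,7,8}:7  {1,3,4,5,6,7,8}:7  {2,3,4,5,6,7,8}:42
  start at 0(f): 56
  start at 2(e): 8
  start at 5(c): 8
sum over floor = 72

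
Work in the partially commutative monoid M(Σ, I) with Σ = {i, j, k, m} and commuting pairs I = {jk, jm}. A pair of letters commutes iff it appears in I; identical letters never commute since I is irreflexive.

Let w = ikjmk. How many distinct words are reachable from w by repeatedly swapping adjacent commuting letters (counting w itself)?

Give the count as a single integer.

drop 0:i onto floor
drop 1:k onto {0:i}
drop 2:j onto {0:i}
drop 3:m onto {1:k}
drop 4:k onto {3:m}
ground layer = {0:i}
drop-orders for the pieces not yet dropped (sum over which currently-grounded one goes next):
  1 to go: {2} 1  {4} 1
  2 to go: {2,4} 2  {3,4} 1
  3 to go: {1,3,4} 1  {2,3,4} 3
  if 0:i drops first: 4 orders

4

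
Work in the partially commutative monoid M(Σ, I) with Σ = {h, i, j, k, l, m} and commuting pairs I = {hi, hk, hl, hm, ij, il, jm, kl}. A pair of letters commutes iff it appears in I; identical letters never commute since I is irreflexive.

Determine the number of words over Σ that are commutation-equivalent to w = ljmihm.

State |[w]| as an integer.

10

#0=l has no predecessor
#1=j depends on [0:l]
#2=m depends on [0:l]
#3=i depends on [2:m]
#4=h depends on [1:j]
#5=m depends on [3:i]
sources: [0:l]
N(rest) = Σ N(rest − s) over sources s of rest; N(one piece) = 1:
  size 1 → [4]=1  [5]=1
  size 2 → [1,4]=1  [3,5]=1  [4,5]=2
  size 3 → [1,4,5]=3  [2,3,5]=1  [3,4,5]=3
  size 4 → [1,3,4,5]=6  [2,3,4,5]=4
  first=0(l) contributes 10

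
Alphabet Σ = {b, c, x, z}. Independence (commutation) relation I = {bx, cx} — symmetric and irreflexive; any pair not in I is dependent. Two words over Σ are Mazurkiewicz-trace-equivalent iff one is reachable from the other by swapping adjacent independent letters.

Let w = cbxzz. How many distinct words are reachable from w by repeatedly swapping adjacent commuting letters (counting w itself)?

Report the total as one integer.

0(c) covers ∅
1(b) covers 0:c
2(x) covers ∅
3(z) covers 1:b, 2:x
4(z) covers 3:z
floor of heap: 0:c, 2:x
completions by unplaced set U, small U first (add the entries for U minus each lowest piece of U):
  |U|=1: {4}:1
  |U|=2: {3,4}:1
  |U|=3: {1,3,4}:1  {2,3,4}:1
  start at 0(c): 2
  start at 2(x): 1
sum over floor = 3

3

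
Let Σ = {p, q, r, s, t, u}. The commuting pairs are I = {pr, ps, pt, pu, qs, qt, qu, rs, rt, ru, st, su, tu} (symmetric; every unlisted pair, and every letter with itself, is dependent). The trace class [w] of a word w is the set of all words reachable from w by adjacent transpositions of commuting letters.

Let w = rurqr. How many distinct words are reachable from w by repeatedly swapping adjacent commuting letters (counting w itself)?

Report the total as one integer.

0(r) covers ∅
1(u) covers ∅
2(r) covers 0:r
3(q) covers 2:r
4(r) covers 3:q
floor of heap: 0:r, 1:u
completions by unplaced set U, small U first (add the entries for U minus each lowest piece of U):
  |U|=1: {1}:1  {4}:1
  |U|=2: {1,4}:2  {3,4}:1
  |U|=3: {1,3,4}:3  {2,3,4}:1
  start at 0(r): 4
  start at 1(u): 1
sum over floor = 5

5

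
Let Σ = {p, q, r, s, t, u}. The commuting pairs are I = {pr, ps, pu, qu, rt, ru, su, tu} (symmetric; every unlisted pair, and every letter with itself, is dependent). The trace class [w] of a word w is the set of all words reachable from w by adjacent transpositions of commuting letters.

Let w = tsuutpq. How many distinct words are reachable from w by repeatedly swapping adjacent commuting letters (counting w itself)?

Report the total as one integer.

21

#0=t has no predecessor
#1=s depends on [0:t]
#2=u has no predecessor
#3=u depends on [2:u]
#4=t depends on [1:s]
#5=p depends on [4:t]
#6=q depends on [5:p]
sources: [0:t, 2:u]
N(rest) = Σ N(rest − s) over sources s of rest; N(one piece) = 1:
  size 1 → [3]=1  [6]=1
  size 2 → [2,3]=1  [3,6]=2  [5,6]=1
  size 3 → [2,3,6]=3  [3,5,6]=3  [4,5,6]=1
  size 4 → [1,4,5,6]=1  [2,3,5,6]=6  [3,4,5,6]=4
  size 5 → [0,1,4,5,6]=1  [1,3,4,5,6]=5  [2,3,4,5,6]=10
  first=0(t) contributes 15
  first=2(u) contributes 6
|[w]| = 21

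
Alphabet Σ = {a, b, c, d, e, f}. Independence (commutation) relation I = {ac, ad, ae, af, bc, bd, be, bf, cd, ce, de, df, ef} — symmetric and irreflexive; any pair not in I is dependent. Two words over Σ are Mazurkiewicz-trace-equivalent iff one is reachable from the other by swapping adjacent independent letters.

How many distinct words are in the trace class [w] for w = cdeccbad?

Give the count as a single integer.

1680

0(c) covers ∅
1(d) covers ∅
2(e) covers ∅
3(c) covers 0:c
4(c) covers 3:c
5(b) covers ∅
6(a) covers 5:b
7(d) covers 1:d
floor of heap: 0:c, 1:d, 2:e, 5:b
completions by unplaced set U, small U first (add the entries for U minus each lowest piece of U):
  |U|=1: {2}:1  {4}:1  {6}:1  {7}:1
  |U|=2: {1,7}:1  {2,4}:2  {2,6}:2  {2,7}:2  {3,4}:1  {4,6}:2  {4,7}:2  {5,6}:1  {6,7}:2
  |U|=3: {0,3,4}:1  {1,2,7}:3  {1,4,7}:3  {1,6,7}:3  {2,3,4}:3  {2,4,6}:6  {2,4,7}:6  {2,5,6}:3  {2,6,7}:6  {3,4,6}:3  {3,4,7}:3  {4,5,6}:3  {4,6,7}:6  {5,6,7}:3
  |U|=4: {0,2,3,4}:4  {0,3,4,6}:4  {0,3,4,7}:4  {1,2,4,7}:12  {1,2,6,7}:12  {1,3,4,7}:6  {1,4,6,7}:12  {1,5,6,7}:6  {2,3,4,6}:12  {2,3,4,7}:12  {2,4,5,6}:12  {2,4,6,7}:24  {2,5,6,7}:12  {3,4,5,6}:6  {3,4,6,7}:12  {4,5,6,7}:12
  |U|=5: {0,1,3,4,7}:10  {0,2,3,4,6}:20  {0,2,3,4,7}:20  {0,3,4,5,6}:10  {0,3,4,6,7}:20  {1,2,3,4,7}:30  {1,2,4,6,7}:60  {1,2,5,6,7}:30  {1,3,4,6,7}:30  {1,4,5,6,7}:30  {2,3,4,5,6}:30  {2,3,4,6,7}:60  {2,4,5,6,7}:60  {3,4,5,6,7}:30
  |U|=6: {0,1,2,3,4,7}:60  {0,1,3,4,6,7}:60  {0,2,3,4,5,6}:60  {0,2,3,4,6,7}:120  {0,3,4,5,6,7}:60  {1,2,3,4,6,7}:180  {1,2,4,5,6,7}:180  {1,3,4,5,6,7}:90  {2,3,4,5,6,7}:180
  start at 0(c): 630
  start at 1(d): 420
  start at 2(e): 210
  start at 5(b): 420
sum over floor = 1680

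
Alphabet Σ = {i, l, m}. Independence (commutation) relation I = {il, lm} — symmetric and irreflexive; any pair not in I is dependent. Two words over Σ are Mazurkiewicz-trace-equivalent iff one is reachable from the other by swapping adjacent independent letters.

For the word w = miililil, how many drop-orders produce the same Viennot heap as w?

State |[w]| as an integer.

56

0(m) covers ∅
1(i) covers 0:m
2(i) covers 1:i
3(l) covers ∅
4(i) covers 2:i
5(l) covers 3:l
6(i) covers 4:i
7(l) covers 5:l
floor of heap: 0:m, 3:l
completions by unplaced set U, small U first (add the entries for U minus each lowest piece of U):
  |U|=1: {6}:1  {7}:1
  |U|=2: {4,6}:1  {5,7}:1  {6,7}:2
  |U|=3: {2,4,6}:1  {3,5,7}:1  {4,6,7}:3  {5,6,7}:3
  |U|=4: {1,2,4,6}:1  {2,4,6,7}:4  {3,5,6,7}:4  {4,5,6,7}:6
  |U|=5: {0,1,2,4,6}:1  {1,2,4,6,7}:5  {2,4,5,6,7}:10  {3,4,5,6,7}:10
  |U|=6: {0,1,2,4,6,7}:6  {1,2,4,5,6,7}:15  {2,3,4,5,6,7}:20
  start at 0(m): 35
  start at 3(l): 21
sum over floor = 56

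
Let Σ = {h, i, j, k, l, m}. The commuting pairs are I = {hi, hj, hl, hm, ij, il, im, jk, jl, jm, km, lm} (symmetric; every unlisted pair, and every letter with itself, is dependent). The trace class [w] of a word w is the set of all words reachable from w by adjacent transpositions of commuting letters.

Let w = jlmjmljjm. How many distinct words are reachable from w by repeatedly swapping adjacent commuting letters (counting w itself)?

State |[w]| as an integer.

1260

#0=j has no predecessor
#1=l has no predecessor
#2=m has no predecessor
#3=j depends on [0:j]
#4=m depends on [2:m]
#5=l depends on [1:l]
#6=j depends on [3:j]
#7=j depends on [6:j]
#8=m depends on [4:m]
sources: [0:j, 1:l, 2:m]
N(rest) = Σ N(rest − s) over sources s of rest; N(one piece) = 1:
  size 1 → [5]=1  [7]=1  [8]=1
  size 2 → [1,5]=1  [4,8]=1  [5,7]=2  [5,8]=2  [6,7]=1  [7,8]=2
  size 3 → [1,5,7]=3  [1,5,8]=3  [2,4,8]=1  [3,6,7]=1  [4,5,8]=3  [4,7,8]=3  [5,6,7]=3  [5,7,8]=6  [6,7,8]=3
  size 4 → [0,3,6,7]=1  [1,4,5,8]=6  [1,5,6,7]=6  [1,5,7,8]=12  [2,4,5,8]=4  [2,4,7,8]=4  [3,5,6,7]=4  [3,6,7,8]=4  [4,5,7,8]=12  [4,6,7,8]=6  [5,6,7,8]=12
  size 5 → [0,3,5,6,7]=5  [0,3,6,7,8]=5  [1,2,4,5,8]=10  [1,3,5,6,7]=10  [1,4,5,7,8]=30  [1,5,6,7,8]=30  [2,4,5,7,8]=20  [2,4,6,7,8]=10  [3,4,6,7,8]=10  [3,5,6,7,8]=20  [4,5,6,7,8]=30
  size 6 → [0,1,3,5,6,7]=15  [0,3,4,6,7,8]=15  [0,3,5,6,7,8]=30  [1,2,4,5,7,8]=60  [1,3,5,6,7,8]=60  [1,4,5,6,7,8]=90  [2,3,4,6,7,8]=20  [2,4,5,6,7,8]=60  [3,4,5,6,7,8]=60
  size 7 → [0,1,3,5,6,7,8]=105  [0,2,3,4,6,7,8]=35  [0,3,4,5,6,7,8]=105  [1,2,4,5,6,7,8]=210  [1,3,4,5,6,7,8]=210  [2,3,4,5,6,7,8]=140
  first=0(j) contributes 560
  first=1(l) contributes 280
  first=2(m) contributes 420
|[w]| = 1260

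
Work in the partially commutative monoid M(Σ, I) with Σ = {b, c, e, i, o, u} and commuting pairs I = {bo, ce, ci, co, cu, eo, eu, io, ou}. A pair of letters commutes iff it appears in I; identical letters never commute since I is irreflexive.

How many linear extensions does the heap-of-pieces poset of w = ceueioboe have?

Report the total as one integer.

#0=c has no predecessor
#1=e has no predecessor
#2=u has no predecessor
#3=e depends on [1:e]
#4=i depends on [2:u, 3:e]
#5=o has no predecessor
#6=b depends on [0:c, 4:i]
#7=o depends on [5:o]
#8=e depends on [6:b]
sources: [0:c, 1:e, 2:u, 5:o]
N(rest) = Σ N(rest − s) over sources s of rest; N(one piece) = 1:
  size 1 → [7]=1  [8]=1
  size 2 → [5,7]=1  [6,8]=1  [7,8]=2
  size 3 → [0,6,8]=1  [4,6,8]=1  [5,7,8]=3  [6,7,8]=3
  size 4 → [0,4,6,8]=2  [0,6,7,8]=4  [2,4,6,8]=1  [3,4,6,8]=1  [4,6,7,8]=4  [5,6,7,8]=6
  size 5 → [0,2,4,6,8]=3  [0,3,4,6,8]=3  [0,4,6,7,8]=10  [0,5,6,7,8]=10  [1,3,4,6,8]=1  [2,3,4,6,8]=2  [2,4,6,7,8]=5  [3,4,6,7,8]=5  [4,5,6,7,8]=10
  size 6 → [0,1,3,4,6,8]=4  [0,2,3,4,6,8]=8  [0,2,4,6,7,8]=18  [0,3,4,6,7,8]=18  [0,4,5,6,7,8]=30  [1,2,3,4,6,8]=3  [1,3,4,6,7,8]=6  [2,3,4,6,7,8]=12  [2,4,5,6,7,8]=15  [3,4,5,6,7,8]=15
  size 7 → [0,1,2,3,4,6,8]=15  [0,1,3,4,6,7,8]=28  [0,2,3,4,6,7,8]=56  [0,2,4,5,6,7,8]=63  [0,3,4,5,6,7,8]=63  [1,2,3,4,6,7,8]=21  [1,3,4,5,6,7,8]=21  [2,3,4,5,6,7,8]=42
  first=0(c) contributes 84
  first=1(e) contributes 224
  first=2(u) contributes 112
  first=5(o) contributes 120
|[w]| = 540

540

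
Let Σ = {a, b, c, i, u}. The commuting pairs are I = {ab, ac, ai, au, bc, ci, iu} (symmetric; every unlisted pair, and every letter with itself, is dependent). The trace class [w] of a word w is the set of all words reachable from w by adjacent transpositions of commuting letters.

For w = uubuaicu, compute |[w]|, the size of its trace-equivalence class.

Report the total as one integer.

32

#0=u has no predecessor
#1=u depends on [0:u]
#2=b depends on [1:u]
#3=u depends on [2:b]
#4=a has no predecessor
#5=i depends on [2:b]
#6=c depends on [3:u]
#7=u depends on [6:c]
sources: [0:u, 4:a]
N(rest) = Σ N(rest − s) over sources s of rest; N(one piece) = 1:
  size 1 → [4]=1  [5]=1  [7]=1
  size 2 → [4,5]=2  [4,7]=2  [5,7]=2  [6,7]=1
  size 3 → [3,6,7]=1  [4,5,7]=6  [4,6,7]=3  [5,6,7]=3
  size 4 → [3,4,6,7]=4  [3,5,6,7]=4  [4,5,6,7]=12
  size 5 → [2,3,5,6,7]=4  [3,4,5,6,7]=20
  size 6 → [1,2,3,5,6,7]=4  [2,3,4,5,6,7]=24
  first=0(u) contributes 28
  first=4(a) contributes 4
|[w]| = 32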